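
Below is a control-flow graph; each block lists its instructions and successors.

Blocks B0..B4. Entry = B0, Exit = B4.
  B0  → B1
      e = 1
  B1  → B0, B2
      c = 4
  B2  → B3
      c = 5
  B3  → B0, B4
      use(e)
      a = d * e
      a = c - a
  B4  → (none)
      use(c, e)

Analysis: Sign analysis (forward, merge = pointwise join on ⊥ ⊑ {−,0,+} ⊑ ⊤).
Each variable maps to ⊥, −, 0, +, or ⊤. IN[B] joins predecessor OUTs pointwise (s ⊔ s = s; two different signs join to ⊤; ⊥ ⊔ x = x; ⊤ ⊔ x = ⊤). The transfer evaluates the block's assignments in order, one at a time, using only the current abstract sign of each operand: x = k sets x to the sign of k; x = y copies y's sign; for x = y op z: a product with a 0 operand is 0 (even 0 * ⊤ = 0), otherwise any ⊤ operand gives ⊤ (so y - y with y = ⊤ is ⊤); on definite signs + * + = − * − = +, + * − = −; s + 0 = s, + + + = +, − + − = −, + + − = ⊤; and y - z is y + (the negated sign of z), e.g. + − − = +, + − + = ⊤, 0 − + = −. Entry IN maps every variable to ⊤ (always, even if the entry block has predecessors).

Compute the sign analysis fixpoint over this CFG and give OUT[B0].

Answer: {a: ⊤, b: ⊤, c: ⊤, d: ⊤, e: +, f: ⊤}

Derivation:
Converged values:
  B0:  IN=(all ⊤)  OUT={e:+; rest ⊤}
  B1:  IN={e:+; rest ⊤}  OUT={c:+, e:+; rest ⊤}
  B2:  IN={c:+, e:+; rest ⊤}  OUT={c:+, e:+; rest ⊤}
  B3:  IN={c:+, e:+; rest ⊤}  OUT={c:+, e:+; rest ⊤}
  B4:  IN={c:+, e:+; rest ⊤}  OUT={c:+, e:+; rest ⊤}

Merge at B0 (entry node, so the boundary value (all ⊤) is joined with the incoming edge(s)): IN[B0] = (all ⊤) ⊔ OUT[B1] ⊔ OUT[B3] = {a: ⊤, b: ⊤, c: ⊤, d: ⊤, e: ⊤, f: ⊤}
Applying B0's transfer function to that IN value gives OUT[B0] (row B0 above).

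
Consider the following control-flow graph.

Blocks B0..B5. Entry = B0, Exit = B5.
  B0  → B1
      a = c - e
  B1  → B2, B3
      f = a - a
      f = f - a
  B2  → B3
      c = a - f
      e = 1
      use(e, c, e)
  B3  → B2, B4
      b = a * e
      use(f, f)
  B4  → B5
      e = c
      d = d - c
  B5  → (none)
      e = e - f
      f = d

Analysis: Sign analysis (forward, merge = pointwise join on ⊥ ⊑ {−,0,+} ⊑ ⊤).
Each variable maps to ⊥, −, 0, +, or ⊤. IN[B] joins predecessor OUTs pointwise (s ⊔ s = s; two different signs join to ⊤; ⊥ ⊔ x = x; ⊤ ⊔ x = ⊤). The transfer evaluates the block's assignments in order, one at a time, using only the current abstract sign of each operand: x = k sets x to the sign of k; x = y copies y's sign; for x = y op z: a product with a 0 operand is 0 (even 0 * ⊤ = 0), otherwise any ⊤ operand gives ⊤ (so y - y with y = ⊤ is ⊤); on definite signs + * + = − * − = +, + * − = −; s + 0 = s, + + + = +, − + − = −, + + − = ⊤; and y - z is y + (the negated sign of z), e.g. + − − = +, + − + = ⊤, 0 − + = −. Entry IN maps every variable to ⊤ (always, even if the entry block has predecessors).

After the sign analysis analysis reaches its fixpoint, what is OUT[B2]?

Answer: {a: ⊤, b: ⊤, c: ⊤, d: ⊤, e: +, f: ⊤}

Derivation:
Fixpoint table:
  B0:   IN=(all ⊤)   OUT=(all ⊤)
  B1:   IN=(all ⊤)   OUT=(all ⊤)
  B2:   IN=(all ⊤)   OUT={e:+; rest ⊤}
  B3:   IN=(all ⊤)   OUT=(all ⊤)
  B4:   IN=(all ⊤)   OUT=(all ⊤)
  B5:   IN=(all ⊤)   OUT=(all ⊤)

Merge at B2: IN[B2] = OUT[B1] ⊔ OUT[B3] = {a: ⊤, b: ⊤, c: ⊤, d: ⊤, e: ⊤, f: ⊤}
Applying B2's transfer function to that IN value gives OUT[B2] (row B2 above).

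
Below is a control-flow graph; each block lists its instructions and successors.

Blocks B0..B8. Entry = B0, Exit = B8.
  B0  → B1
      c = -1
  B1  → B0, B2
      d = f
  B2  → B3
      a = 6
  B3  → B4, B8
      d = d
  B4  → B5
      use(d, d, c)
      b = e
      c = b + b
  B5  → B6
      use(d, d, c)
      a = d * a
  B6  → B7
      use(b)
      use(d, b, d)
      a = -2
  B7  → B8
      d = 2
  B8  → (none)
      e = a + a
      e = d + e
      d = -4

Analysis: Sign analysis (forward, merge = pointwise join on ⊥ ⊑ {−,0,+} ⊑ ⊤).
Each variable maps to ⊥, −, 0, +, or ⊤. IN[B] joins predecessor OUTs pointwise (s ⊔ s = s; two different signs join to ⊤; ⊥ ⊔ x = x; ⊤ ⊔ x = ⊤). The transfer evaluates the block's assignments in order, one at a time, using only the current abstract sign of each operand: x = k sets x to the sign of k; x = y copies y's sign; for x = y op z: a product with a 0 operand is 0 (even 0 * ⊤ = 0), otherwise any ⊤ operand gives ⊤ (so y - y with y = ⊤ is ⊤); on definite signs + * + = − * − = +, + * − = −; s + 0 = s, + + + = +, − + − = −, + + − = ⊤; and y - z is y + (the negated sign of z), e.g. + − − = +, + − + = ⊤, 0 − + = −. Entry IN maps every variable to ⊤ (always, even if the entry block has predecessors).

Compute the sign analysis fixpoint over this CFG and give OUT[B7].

Answer: {a: -, b: ⊤, c: ⊤, d: +, e: ⊤, f: ⊤}

Working:
Per-block solution:
  B0:   IN=(all ⊤)   OUT={c:-; rest ⊤}
  B1:   IN={c:-; rest ⊤}   OUT={c:-; rest ⊤}
  B2:   IN={c:-; rest ⊤}   OUT={a:+, c:-; rest ⊤}
  B3:   IN={a:+, c:-; rest ⊤}   OUT={a:+, c:-; rest ⊤}
  B4:   IN={a:+, c:-; rest ⊤}   OUT={a:+; rest ⊤}
  B5:   IN={a:+; rest ⊤}   OUT=(all ⊤)
  B6:   IN=(all ⊤)   OUT={a:-; rest ⊤}
  B7:   IN={a:-; rest ⊤}   OUT={a:-, d:+; rest ⊤}
  B8:   IN=(all ⊤)   OUT={d:-; rest ⊤}

Merge at B7: IN[B7] = OUT[B6] = {a: -, b: ⊤, c: ⊤, d: ⊤, e: ⊤, f: ⊤}
Applying B7's transfer function to that IN value gives OUT[B7] (row B7 above).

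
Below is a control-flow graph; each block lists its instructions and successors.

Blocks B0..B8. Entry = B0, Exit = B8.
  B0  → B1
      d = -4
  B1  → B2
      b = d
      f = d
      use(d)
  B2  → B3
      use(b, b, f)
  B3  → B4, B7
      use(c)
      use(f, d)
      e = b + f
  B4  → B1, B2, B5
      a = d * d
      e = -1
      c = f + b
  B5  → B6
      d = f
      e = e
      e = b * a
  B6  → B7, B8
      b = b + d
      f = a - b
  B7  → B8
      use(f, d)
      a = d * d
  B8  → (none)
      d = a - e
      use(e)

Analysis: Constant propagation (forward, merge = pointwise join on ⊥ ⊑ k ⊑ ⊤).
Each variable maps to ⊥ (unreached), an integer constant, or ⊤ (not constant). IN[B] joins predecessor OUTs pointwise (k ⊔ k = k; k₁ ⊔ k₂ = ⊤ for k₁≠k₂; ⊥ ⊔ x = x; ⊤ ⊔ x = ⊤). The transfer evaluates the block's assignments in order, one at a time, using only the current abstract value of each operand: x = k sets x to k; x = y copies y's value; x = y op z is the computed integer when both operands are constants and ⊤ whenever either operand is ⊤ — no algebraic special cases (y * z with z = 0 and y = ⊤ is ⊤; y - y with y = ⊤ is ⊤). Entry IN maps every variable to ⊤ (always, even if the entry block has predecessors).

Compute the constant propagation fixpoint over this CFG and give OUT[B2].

Fixpoint table:
  B0:  IN=(all ⊤)  OUT={d:-4; rest ⊤}
  B1:  IN={d:-4; rest ⊤}  OUT={b:-4, d:-4, f:-4; rest ⊤}
  B2:  IN={b:-4, d:-4, f:-4; rest ⊤}  OUT={b:-4, d:-4, f:-4; rest ⊤}
  B3:  IN={b:-4, d:-4, f:-4; rest ⊤}  OUT={b:-4, d:-4, e:-8, f:-4; rest ⊤}
  B4:  IN={b:-4, d:-4, e:-8, f:-4; rest ⊤}  OUT={a:16, b:-4, c:-8, d:-4, e:-1, f:-4; rest ⊤}
  B5:  IN={a:16, b:-4, c:-8, d:-4, e:-1, f:-4; rest ⊤}  OUT={a:16, b:-4, c:-8, d:-4, e:-64, f:-4; rest ⊤}
  B6:  IN={a:16, b:-4, c:-8, d:-4, e:-64, f:-4; rest ⊤}  OUT={a:16, b:-8, c:-8, d:-4, e:-64, f:24; rest ⊤}
  B7:  IN={d:-4; rest ⊤}  OUT={a:16, d:-4; rest ⊤}
  B8:  IN={a:16, d:-4; rest ⊤}  OUT={a:16; rest ⊤}

Merge at B2: IN[B2] = OUT[B1] ⊔ OUT[B4] = {a: ⊤, b: -4, c: ⊤, d: -4, e: ⊤, f: -4}
Applying B2's transfer function to that IN value gives OUT[B2] (row B2 above).

Answer: {a: ⊤, b: -4, c: ⊤, d: -4, e: ⊤, f: -4}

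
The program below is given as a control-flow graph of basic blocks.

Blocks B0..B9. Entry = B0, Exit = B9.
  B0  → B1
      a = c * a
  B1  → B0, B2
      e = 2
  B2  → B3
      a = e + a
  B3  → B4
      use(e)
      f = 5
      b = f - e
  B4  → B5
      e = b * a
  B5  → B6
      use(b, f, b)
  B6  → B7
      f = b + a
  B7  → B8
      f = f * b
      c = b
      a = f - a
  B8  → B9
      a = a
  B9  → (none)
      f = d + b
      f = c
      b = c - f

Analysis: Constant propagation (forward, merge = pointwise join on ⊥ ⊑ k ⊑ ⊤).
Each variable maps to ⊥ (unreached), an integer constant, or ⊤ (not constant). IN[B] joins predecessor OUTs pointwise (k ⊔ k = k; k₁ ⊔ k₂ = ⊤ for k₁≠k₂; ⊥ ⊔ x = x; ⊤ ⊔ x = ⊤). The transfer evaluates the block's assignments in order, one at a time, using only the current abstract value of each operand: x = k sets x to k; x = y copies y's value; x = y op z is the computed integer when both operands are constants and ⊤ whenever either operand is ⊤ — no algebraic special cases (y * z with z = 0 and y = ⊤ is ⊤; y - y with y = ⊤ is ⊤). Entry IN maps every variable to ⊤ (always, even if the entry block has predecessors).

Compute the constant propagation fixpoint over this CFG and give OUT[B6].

Answer: {a: ⊤, b: 3, c: ⊤, d: ⊤, e: ⊤, f: ⊤}

Trace:
Per-block solution:
  B0:  IN=(all ⊤)  OUT=(all ⊤)
  B1:  IN=(all ⊤)  OUT={e:2; rest ⊤}
  B2:  IN={e:2; rest ⊤}  OUT={e:2; rest ⊤}
  B3:  IN={e:2; rest ⊤}  OUT={b:3, e:2, f:5; rest ⊤}
  B4:  IN={b:3, e:2, f:5; rest ⊤}  OUT={b:3, f:5; rest ⊤}
  B5:  IN={b:3, f:5; rest ⊤}  OUT={b:3, f:5; rest ⊤}
  B6:  IN={b:3, f:5; rest ⊤}  OUT={b:3; rest ⊤}
  B7:  IN={b:3; rest ⊤}  OUT={b:3, c:3; rest ⊤}
  B8:  IN={b:3, c:3; rest ⊤}  OUT={b:3, c:3; rest ⊤}
  B9:  IN={b:3, c:3; rest ⊤}  OUT={b:0, c:3, f:3; rest ⊤}

Merge at B6: IN[B6] = OUT[B5] = {a: ⊤, b: 3, c: ⊤, d: ⊤, e: ⊤, f: 5}
Applying B6's transfer function to that IN value gives OUT[B6] (row B6 above).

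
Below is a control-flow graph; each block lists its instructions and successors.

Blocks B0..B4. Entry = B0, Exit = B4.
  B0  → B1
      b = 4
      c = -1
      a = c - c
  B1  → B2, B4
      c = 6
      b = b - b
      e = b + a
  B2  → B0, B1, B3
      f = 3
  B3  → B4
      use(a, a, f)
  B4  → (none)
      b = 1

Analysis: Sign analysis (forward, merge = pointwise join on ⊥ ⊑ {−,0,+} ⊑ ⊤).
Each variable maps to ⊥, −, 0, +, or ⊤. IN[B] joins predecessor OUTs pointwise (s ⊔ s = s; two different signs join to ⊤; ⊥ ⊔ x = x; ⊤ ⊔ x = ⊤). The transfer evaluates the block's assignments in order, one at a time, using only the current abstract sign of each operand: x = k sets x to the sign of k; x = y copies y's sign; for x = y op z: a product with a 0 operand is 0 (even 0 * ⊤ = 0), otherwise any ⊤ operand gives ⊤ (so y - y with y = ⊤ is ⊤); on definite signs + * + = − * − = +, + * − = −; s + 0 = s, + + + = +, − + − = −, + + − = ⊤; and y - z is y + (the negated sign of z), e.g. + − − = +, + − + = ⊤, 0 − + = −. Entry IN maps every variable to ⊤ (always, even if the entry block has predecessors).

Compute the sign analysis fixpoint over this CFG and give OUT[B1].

Answer: {a: ⊤, b: ⊤, c: +, d: ⊤, e: ⊤, f: ⊤}

Derivation:
Fixpoint table:
  B0:   IN=(all ⊤)   OUT={b:+, c:-; rest ⊤}
  B1:   IN=(all ⊤)   OUT={c:+; rest ⊤}
  B2:   IN={c:+; rest ⊤}   OUT={c:+, f:+; rest ⊤}
  B3:   IN={c:+, f:+; rest ⊤}   OUT={c:+, f:+; rest ⊤}
  B4:   IN={c:+; rest ⊤}   OUT={b:+, c:+; rest ⊤}

Merge at B1: IN[B1] = OUT[B0] ⊔ OUT[B2] = {a: ⊤, b: ⊤, c: ⊤, d: ⊤, e: ⊤, f: ⊤}
Applying B1's transfer function to that IN value gives OUT[B1] (row B1 above).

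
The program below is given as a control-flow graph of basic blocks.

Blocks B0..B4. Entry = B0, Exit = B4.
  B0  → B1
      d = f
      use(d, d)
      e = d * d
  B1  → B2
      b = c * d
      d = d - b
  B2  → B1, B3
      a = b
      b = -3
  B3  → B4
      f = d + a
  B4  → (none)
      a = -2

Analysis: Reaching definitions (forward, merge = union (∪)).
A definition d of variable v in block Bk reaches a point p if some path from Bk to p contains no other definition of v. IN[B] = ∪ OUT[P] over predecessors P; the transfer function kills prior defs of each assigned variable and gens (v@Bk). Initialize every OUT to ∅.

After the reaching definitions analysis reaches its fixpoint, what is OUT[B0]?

Answer: {d@B0, e@B0}

Working:
Per-block solution:
  B0:  IN={}  OUT={d@B0, e@B0}
  B1:  IN={a@B2, b@B2, d@B0, d@B1, e@B0}  OUT={a@B2, b@B1, d@B1, e@B0}
  B2:  IN={a@B2, b@B1, d@B1, e@B0}  OUT={a@B2, b@B2, d@B1, e@B0}
  B3:  IN={a@B2, b@B2, d@B1, e@B0}  OUT={a@B2, b@B2, d@B1, e@B0, f@B3}
  B4:  IN={a@B2, b@B2, d@B1, e@B0, f@B3}  OUT={a@B4, b@B2, d@B1, e@B0, f@B3}

B0 is the boundary node: IN[B0] = {}
Applying B0's transfer function to that IN value gives OUT[B0] (row B0 above).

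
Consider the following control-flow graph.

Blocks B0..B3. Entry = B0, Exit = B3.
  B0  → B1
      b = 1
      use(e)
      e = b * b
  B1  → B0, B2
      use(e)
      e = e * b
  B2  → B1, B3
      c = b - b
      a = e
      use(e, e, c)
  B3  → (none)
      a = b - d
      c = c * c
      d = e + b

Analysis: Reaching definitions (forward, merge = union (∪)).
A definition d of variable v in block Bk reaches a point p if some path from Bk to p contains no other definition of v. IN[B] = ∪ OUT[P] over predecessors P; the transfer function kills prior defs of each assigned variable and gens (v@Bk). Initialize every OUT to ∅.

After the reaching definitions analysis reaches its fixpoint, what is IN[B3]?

Per-block solution:
  B0:   IN={a@B2, b@B0, c@B2, e@B1}   OUT={a@B2, b@B0, c@B2, e@B0}
  B1:   IN={a@B2, b@B0, c@B2, e@B0, e@B1}   OUT={a@B2, b@B0, c@B2, e@B1}
  B2:   IN={a@B2, b@B0, c@B2, e@B1}   OUT={a@B2, b@B0, c@B2, e@B1}
  B3:   IN={a@B2, b@B0, c@B2, e@B1}   OUT={a@B3, b@B0, c@B3, d@B3, e@B1}

Merge at B3: IN[B3] = OUT[B2] = {a@B2, b@B0, c@B2, e@B1}

Answer: {a@B2, b@B0, c@B2, e@B1}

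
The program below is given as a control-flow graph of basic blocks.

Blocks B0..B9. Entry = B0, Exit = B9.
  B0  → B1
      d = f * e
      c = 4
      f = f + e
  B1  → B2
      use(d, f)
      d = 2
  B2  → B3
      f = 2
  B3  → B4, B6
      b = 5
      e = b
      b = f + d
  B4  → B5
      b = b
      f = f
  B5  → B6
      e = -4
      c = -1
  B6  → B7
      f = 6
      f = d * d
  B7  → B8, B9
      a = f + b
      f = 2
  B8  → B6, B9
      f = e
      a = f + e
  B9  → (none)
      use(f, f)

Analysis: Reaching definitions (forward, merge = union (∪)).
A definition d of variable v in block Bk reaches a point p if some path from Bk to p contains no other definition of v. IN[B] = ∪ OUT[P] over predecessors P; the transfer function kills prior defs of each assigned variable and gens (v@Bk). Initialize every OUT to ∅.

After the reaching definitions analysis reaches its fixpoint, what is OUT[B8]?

Answer: {a@B8, b@B3, b@B4, c@B0, c@B5, d@B1, e@B3, e@B5, f@B8}

Derivation:
Per-block solution:
  B0:  IN={}  OUT={c@B0, d@B0, f@B0}
  B1:  IN={c@B0, d@B0, f@B0}  OUT={c@B0, d@B1, f@B0}
  B2:  IN={c@B0, d@B1, f@B0}  OUT={c@B0, d@B1, f@B2}
  B3:  IN={c@B0, d@B1, f@B2}  OUT={b@B3, c@B0, d@B1, e@B3, f@B2}
  B4:  IN={b@B3, c@B0, d@B1, e@B3, f@B2}  OUT={b@B4, c@B0, d@B1, e@B3, f@B4}
  B5:  IN={b@B4, c@B0, d@B1, e@B3, f@B4}  OUT={b@B4, c@B5, d@B1, e@B5, f@B4}
  B6:  IN={a@B8, b@B3, b@B4, c@B0, c@B5, d@B1, e@B3, e@B5, f@B2, f@B4, f@B8}  OUT={a@B8, b@B3, b@B4, c@B0, c@B5, d@B1, e@B3, e@B5, f@B6}
  B7:  IN={a@B8, b@B3, b@B4, c@B0, c@B5, d@B1, e@B3, e@B5, f@B6}  OUT={a@B7, b@B3, b@B4, c@B0, c@B5, d@B1, e@B3, e@B5, f@B7}
  B8:  IN={a@B7, b@B3, b@B4, c@B0, c@B5, d@B1, e@B3, e@B5, f@B7}  OUT={a@B8, b@B3, b@B4, c@B0, c@B5, d@B1, e@B3, e@B5, f@B8}
  B9:  IN={a@B7, a@B8, b@B3, b@B4, c@B0, c@B5, d@B1, e@B3, e@B5, f@B7, f@B8}  OUT={a@B7, a@B8, b@B3, b@B4, c@B0, c@B5, d@B1, e@B3, e@B5, f@B7, f@B8}

Merge at B8: IN[B8] = OUT[B7] = {a@B7, b@B3, b@B4, c@B0, c@B5, d@B1, e@B3, e@B5, f@B7}
Applying B8's transfer function to that IN value gives OUT[B8] (row B8 above).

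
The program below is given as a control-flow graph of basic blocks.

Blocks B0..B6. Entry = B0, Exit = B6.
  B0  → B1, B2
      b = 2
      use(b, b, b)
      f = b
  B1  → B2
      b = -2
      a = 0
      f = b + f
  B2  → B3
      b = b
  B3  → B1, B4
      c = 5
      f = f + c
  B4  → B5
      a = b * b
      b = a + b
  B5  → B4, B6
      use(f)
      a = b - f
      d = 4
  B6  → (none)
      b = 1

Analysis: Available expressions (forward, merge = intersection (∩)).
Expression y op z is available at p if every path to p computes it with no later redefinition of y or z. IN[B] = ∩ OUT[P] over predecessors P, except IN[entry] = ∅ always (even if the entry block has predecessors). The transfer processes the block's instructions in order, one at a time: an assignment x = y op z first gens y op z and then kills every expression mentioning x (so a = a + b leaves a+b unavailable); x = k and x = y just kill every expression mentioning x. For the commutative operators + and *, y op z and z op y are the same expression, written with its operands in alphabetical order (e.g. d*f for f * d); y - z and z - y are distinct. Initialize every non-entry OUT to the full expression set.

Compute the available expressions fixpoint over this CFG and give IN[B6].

Answer: {b-f}

Working:
Per-block solution:
  B0: | IN={} | OUT={}
  B1: | IN={} | OUT={}
  B2: | IN={} | OUT={}
  B3: | IN={} | OUT={}
  B4: | IN={} | OUT={}
  B5: | IN={} | OUT={b-f}
  B6: | IN={b-f} | OUT={}

Merge at B6: IN[B6] = OUT[B5] = {b-f}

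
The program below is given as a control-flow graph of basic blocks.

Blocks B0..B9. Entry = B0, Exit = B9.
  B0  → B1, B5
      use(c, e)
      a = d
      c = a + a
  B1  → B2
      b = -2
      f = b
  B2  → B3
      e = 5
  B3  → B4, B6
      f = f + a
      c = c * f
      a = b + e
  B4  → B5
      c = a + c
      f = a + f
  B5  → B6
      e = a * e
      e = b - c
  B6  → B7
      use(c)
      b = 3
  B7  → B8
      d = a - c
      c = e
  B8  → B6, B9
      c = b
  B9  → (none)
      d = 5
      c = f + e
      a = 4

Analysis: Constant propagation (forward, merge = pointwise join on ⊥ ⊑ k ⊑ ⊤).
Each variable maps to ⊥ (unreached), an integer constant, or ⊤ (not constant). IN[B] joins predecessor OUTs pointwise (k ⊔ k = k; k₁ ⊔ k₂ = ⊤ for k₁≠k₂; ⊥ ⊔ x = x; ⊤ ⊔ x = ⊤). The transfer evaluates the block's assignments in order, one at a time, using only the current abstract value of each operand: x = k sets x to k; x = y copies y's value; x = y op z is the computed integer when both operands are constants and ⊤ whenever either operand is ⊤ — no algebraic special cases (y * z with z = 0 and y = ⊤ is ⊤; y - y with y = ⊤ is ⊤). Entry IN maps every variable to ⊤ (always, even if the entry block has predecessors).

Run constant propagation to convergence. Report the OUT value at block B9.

Converged values:
  B0:   IN=(all ⊤)   OUT=(all ⊤)
  B1:   IN=(all ⊤)   OUT={b:-2, f:-2; rest ⊤}
  B2:   IN={b:-2, f:-2; rest ⊤}   OUT={b:-2, e:5, f:-2; rest ⊤}
  B3:   IN={b:-2, e:5, f:-2; rest ⊤}   OUT={a:3, b:-2, e:5; rest ⊤}
  B4:   IN={a:3, b:-2, e:5; rest ⊤}   OUT={a:3, b:-2, e:5; rest ⊤}
  B5:   IN=(all ⊤)   OUT=(all ⊤)
  B6:   IN=(all ⊤)   OUT={b:3; rest ⊤}
  B7:   IN={b:3; rest ⊤}   OUT={b:3; rest ⊤}
  B8:   IN={b:3; rest ⊤}   OUT={b:3, c:3; rest ⊤}
  B9:   IN={b:3, c:3; rest ⊤}   OUT={a:4, b:3, d:5; rest ⊤}

Merge at B9: IN[B9] = OUT[B8] = {a: ⊤, b: 3, c: 3, d: ⊤, e: ⊤, f: ⊤}
Applying B9's transfer function to that IN value gives OUT[B9] (row B9 above).

Answer: {a: 4, b: 3, c: ⊤, d: 5, e: ⊤, f: ⊤}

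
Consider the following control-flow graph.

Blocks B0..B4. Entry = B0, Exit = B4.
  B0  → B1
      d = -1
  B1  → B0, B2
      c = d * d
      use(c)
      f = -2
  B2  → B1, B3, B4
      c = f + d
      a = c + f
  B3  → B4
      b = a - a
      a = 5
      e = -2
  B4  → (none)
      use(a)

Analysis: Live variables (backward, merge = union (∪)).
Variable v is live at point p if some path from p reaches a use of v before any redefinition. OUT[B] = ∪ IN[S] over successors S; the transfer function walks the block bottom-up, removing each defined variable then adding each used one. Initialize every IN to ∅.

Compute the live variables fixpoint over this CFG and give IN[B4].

Fixpoint table:
  B0:  IN={}  OUT={d}
  B1:  IN={d}  OUT={d, f}
  B2:  IN={d, f}  OUT={a, d}
  B3:  IN={a}  OUT={a}
  B4:  IN={a}  OUT={}

B4 is the boundary node: OUT[B4] = {}
Applying B4's transfer function to that OUT value gives IN[B4] (row B4 above).

Answer: {a}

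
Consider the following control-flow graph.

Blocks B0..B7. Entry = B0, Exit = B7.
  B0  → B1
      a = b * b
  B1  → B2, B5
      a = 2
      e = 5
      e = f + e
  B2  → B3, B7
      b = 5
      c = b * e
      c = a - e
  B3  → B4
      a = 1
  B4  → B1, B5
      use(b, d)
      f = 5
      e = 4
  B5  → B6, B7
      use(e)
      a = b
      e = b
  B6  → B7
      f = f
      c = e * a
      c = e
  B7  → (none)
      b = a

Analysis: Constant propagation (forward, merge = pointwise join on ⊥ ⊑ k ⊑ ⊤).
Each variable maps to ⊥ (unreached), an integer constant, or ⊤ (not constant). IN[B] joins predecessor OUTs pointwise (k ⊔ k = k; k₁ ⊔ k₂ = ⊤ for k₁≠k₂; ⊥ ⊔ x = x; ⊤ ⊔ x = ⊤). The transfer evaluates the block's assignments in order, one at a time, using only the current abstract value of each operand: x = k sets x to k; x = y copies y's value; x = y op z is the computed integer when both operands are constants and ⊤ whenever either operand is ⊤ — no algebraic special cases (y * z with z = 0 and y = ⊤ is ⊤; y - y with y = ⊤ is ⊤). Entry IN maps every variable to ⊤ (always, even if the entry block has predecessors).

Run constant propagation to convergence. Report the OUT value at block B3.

Fixpoint table:
  B0:   IN=(all ⊤)   OUT=(all ⊤)
  B1:   IN=(all ⊤)   OUT={a:2; rest ⊤}
  B2:   IN={a:2; rest ⊤}   OUT={a:2, b:5; rest ⊤}
  B3:   IN={a:2, b:5; rest ⊤}   OUT={a:1, b:5; rest ⊤}
  B4:   IN={a:1, b:5; rest ⊤}   OUT={a:1, b:5, e:4, f:5; rest ⊤}
  B5:   IN=(all ⊤)   OUT=(all ⊤)
  B6:   IN=(all ⊤)   OUT=(all ⊤)
  B7:   IN=(all ⊤)   OUT=(all ⊤)

Merge at B3: IN[B3] = OUT[B2] = {a: 2, b: 5, c: ⊤, d: ⊤, e: ⊤, f: ⊤}
Applying B3's transfer function to that IN value gives OUT[B3] (row B3 above).

Answer: {a: 1, b: 5, c: ⊤, d: ⊤, e: ⊤, f: ⊤}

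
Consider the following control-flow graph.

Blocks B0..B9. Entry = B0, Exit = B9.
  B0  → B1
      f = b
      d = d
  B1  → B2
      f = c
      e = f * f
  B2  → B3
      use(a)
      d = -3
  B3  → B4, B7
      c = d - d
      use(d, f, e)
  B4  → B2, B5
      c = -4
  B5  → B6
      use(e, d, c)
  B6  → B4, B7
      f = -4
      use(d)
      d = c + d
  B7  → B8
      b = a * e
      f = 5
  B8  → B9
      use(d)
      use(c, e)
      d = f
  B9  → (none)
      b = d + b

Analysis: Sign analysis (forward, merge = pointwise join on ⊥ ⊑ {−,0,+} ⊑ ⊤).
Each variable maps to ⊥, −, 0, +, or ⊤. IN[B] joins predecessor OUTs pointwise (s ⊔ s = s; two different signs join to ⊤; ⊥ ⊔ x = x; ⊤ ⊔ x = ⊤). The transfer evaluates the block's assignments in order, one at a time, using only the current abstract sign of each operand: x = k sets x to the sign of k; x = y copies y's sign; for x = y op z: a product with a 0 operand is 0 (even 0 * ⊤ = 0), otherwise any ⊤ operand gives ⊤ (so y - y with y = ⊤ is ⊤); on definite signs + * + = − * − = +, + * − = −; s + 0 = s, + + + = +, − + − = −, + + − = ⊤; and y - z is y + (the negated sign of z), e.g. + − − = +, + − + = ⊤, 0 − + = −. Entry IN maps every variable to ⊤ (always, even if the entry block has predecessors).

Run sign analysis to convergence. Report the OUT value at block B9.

Fixpoint table:
  B0:   IN=(all ⊤)   OUT=(all ⊤)
  B1:   IN=(all ⊤)   OUT=(all ⊤)
  B2:   IN=(all ⊤)   OUT={d:-; rest ⊤}
  B3:   IN={d:-; rest ⊤}   OUT={d:-; rest ⊤}
  B4:   IN={d:-; rest ⊤}   OUT={c:-, d:-; rest ⊤}
  B5:   IN={c:-, d:-; rest ⊤}   OUT={c:-, d:-; rest ⊤}
  B6:   IN={c:-, d:-; rest ⊤}   OUT={c:-, d:-, f:-; rest ⊤}
  B7:   IN={d:-; rest ⊤}   OUT={d:-, f:+; rest ⊤}
  B8:   IN={d:-, f:+; rest ⊤}   OUT={d:+, f:+; rest ⊤}
  B9:   IN={d:+, f:+; rest ⊤}   OUT={d:+, f:+; rest ⊤}

Merge at B9: IN[B9] = OUT[B8] = {a: ⊤, b: ⊤, c: ⊤, d: +, e: ⊤, f: +}
Applying B9's transfer function to that IN value gives OUT[B9] (row B9 above).

Answer: {a: ⊤, b: ⊤, c: ⊤, d: +, e: ⊤, f: +}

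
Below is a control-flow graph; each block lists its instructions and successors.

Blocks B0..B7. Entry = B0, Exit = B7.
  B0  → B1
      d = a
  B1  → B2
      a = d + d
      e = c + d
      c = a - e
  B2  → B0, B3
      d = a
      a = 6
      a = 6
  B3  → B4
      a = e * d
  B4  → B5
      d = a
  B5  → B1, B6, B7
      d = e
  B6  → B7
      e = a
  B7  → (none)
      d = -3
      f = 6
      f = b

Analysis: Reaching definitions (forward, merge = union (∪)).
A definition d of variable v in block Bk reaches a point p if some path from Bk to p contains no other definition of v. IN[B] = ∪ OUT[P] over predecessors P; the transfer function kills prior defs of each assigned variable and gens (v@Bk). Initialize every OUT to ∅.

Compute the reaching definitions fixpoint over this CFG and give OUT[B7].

Per-block solution:
  B0: | IN={a@B2, c@B1, d@B2, e@B1} | OUT={a@B2, c@B1, d@B0, e@B1}
  B1: | IN={a@B2, a@B3, c@B1, d@B0, d@B5, e@B1} | OUT={a@B1, c@B1, d@B0, d@B5, e@B1}
  B2: | IN={a@B1, c@B1, d@B0, d@B5, e@B1} | OUT={a@B2, c@B1, d@B2, e@B1}
  B3: | IN={a@B2, c@B1, d@B2, e@B1} | OUT={a@B3, c@B1, d@B2, e@B1}
  B4: | IN={a@B3, c@B1, d@B2, e@B1} | OUT={a@B3, c@B1, d@B4, e@B1}
  B5: | IN={a@B3, c@B1, d@B4, e@B1} | OUT={a@B3, c@B1, d@B5, e@B1}
  B6: | IN={a@B3, c@B1, d@B5, e@B1} | OUT={a@B3, c@B1, d@B5, e@B6}
  B7: | IN={a@B3, c@B1, d@B5, e@B1, e@B6} | OUT={a@B3, c@B1, d@B7, e@B1, e@B6, f@B7}

Merge at B7: IN[B7] = OUT[B5] ⊔ OUT[B6] = {a@B3, c@B1, d@B5, e@B1, e@B6}
Applying B7's transfer function to that IN value gives OUT[B7] (row B7 above).

Answer: {a@B3, c@B1, d@B7, e@B1, e@B6, f@B7}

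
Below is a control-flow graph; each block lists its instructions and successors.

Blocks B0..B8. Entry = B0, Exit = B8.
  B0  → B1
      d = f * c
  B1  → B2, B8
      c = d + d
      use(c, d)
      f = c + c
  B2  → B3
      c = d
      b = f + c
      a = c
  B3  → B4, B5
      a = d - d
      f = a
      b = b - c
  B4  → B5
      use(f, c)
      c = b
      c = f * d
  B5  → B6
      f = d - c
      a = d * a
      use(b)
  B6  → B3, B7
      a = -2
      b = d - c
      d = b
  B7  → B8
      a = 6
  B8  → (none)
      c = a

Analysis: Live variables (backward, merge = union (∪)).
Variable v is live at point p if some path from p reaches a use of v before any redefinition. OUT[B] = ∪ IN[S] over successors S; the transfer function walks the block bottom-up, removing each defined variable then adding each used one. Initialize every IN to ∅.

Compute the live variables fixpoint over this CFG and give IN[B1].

Answer: {a, d}

Derivation:
Converged values:
  B0:  IN={a, c, f}  OUT={a, d}
  B1:  IN={a, d}  OUT={a, d, f}
  B2:  IN={d, f}  OUT={b, c, d}
  B3:  IN={b, c, d}  OUT={a, b, c, d, f}
  B4:  IN={a, b, c, d, f}  OUT={a, b, c, d}
  B5:  IN={a, b, c, d}  OUT={c, d}
  B6:  IN={c, d}  OUT={b, c, d}
  B7:  IN={}  OUT={a}
  B8:  IN={a}  OUT={}

Merge at B1: OUT[B1] = IN[B2] ⊔ IN[B8] = {a, d, f}
Applying B1's transfer function to that OUT value gives IN[B1] (row B1 above).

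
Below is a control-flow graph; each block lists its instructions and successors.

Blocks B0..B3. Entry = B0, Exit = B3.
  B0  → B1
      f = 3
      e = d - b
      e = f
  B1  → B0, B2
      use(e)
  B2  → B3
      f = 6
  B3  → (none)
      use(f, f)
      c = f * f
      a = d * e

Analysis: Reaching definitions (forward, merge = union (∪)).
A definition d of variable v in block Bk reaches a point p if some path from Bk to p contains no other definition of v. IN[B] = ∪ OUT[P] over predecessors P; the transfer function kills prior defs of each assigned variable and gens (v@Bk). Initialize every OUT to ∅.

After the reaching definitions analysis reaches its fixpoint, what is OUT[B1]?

Answer: {e@B0, f@B0}

Trace:
Converged values:
  B0: | IN={e@B0, f@B0} | OUT={e@B0, f@B0}
  B1: | IN={e@B0, f@B0} | OUT={e@B0, f@B0}
  B2: | IN={e@B0, f@B0} | OUT={e@B0, f@B2}
  B3: | IN={e@B0, f@B2} | OUT={a@B3, c@B3, e@B0, f@B2}

Merge at B1: IN[B1] = OUT[B0] = {e@B0, f@B0}
Applying B1's transfer function to that IN value gives OUT[B1] (row B1 above).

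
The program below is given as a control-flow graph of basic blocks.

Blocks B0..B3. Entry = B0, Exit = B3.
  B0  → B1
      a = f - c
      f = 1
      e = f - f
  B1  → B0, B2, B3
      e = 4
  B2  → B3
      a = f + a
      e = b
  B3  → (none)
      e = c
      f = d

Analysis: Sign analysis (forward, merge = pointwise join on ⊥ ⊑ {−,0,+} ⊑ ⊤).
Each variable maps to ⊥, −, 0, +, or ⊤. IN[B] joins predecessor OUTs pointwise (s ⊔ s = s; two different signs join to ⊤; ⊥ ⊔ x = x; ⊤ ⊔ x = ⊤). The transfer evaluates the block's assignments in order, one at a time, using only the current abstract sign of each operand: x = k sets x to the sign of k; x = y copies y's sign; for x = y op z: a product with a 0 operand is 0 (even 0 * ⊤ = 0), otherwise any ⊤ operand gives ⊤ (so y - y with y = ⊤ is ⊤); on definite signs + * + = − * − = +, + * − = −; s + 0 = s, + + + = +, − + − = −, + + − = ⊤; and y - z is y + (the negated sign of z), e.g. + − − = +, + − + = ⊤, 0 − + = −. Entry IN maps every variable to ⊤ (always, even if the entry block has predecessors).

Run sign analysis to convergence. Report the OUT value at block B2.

Answer: {a: ⊤, b: ⊤, c: ⊤, d: ⊤, e: ⊤, f: +}

Working:
Fixpoint table:
  B0: | IN=(all ⊤) | OUT={f:+; rest ⊤}
  B1: | IN={f:+; rest ⊤} | OUT={e:+, f:+; rest ⊤}
  B2: | IN={e:+, f:+; rest ⊤} | OUT={f:+; rest ⊤}
  B3: | IN={f:+; rest ⊤} | OUT=(all ⊤)

Merge at B2: IN[B2] = OUT[B1] = {a: ⊤, b: ⊤, c: ⊤, d: ⊤, e: +, f: +}
Applying B2's transfer function to that IN value gives OUT[B2] (row B2 above).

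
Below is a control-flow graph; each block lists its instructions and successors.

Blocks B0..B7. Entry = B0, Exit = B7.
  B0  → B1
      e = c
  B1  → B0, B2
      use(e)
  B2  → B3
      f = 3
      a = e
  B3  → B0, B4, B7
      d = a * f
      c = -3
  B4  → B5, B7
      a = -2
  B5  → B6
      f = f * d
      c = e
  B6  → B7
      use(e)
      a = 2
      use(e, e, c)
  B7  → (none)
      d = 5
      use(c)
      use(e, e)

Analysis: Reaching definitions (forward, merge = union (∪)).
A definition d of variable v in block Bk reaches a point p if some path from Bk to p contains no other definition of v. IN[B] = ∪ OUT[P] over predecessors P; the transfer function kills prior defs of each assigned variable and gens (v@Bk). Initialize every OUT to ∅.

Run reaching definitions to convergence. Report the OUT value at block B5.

Per-block solution:
  B0:  IN={a@B2, c@B3, d@B3, e@B0, f@B2}  OUT={a@B2, c@B3, d@B3, e@B0, f@B2}
  B1:  IN={a@B2, c@B3, d@B3, e@B0, f@B2}  OUT={a@B2, c@B3, d@B3, e@B0, f@B2}
  B2:  IN={a@B2, c@B3, d@B3, e@B0, f@B2}  OUT={a@B2, c@B3, d@B3, e@B0, f@B2}
  B3:  IN={a@B2, c@B3, d@B3, e@B0, f@B2}  OUT={a@B2, c@B3, d@B3, e@B0, f@B2}
  B4:  IN={a@B2, c@B3, d@B3, e@B0, f@B2}  OUT={a@B4, c@B3, d@B3, e@B0, f@B2}
  B5:  IN={a@B4, c@B3, d@B3, e@B0, f@B2}  OUT={a@B4, c@B5, d@B3, e@B0, f@B5}
  B6:  IN={a@B4, c@B5, d@B3, e@B0, f@B5}  OUT={a@B6, c@B5, d@B3, e@B0, f@B5}
  B7:  IN={a@B2, a@B4, a@B6, c@B3, c@B5, d@B3, e@B0, f@B2, f@B5}  OUT={a@B2, a@B4, a@B6, c@B3, c@B5, d@B7, e@B0, f@B2, f@B5}

Merge at B5: IN[B5] = OUT[B4] = {a@B4, c@B3, d@B3, e@B0, f@B2}
Applying B5's transfer function to that IN value gives OUT[B5] (row B5 above).

Answer: {a@B4, c@B5, d@B3, e@B0, f@B5}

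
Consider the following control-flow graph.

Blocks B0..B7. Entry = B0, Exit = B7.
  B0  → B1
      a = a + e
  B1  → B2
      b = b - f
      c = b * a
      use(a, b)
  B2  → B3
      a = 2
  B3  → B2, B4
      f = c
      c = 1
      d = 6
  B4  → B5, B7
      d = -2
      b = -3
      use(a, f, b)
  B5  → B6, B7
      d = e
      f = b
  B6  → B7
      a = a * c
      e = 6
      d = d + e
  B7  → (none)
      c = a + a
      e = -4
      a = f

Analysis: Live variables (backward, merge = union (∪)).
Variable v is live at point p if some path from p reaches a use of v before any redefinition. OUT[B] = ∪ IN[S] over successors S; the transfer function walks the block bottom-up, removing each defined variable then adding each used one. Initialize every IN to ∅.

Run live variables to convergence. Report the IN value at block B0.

Answer: {a, b, e, f}

Derivation:
Converged values:
  B0:  IN={a, b, e, f}  OUT={a, b, e, f}
  B1:  IN={a, b, e, f}  OUT={c, e}
  B2:  IN={c, e}  OUT={a, c, e}
  B3:  IN={a, c, e}  OUT={a, c, e, f}
  B4:  IN={a, c, e, f}  OUT={a, b, c, e, f}
  B5:  IN={a, b, c, e}  OUT={a, c, d, f}
  B6:  IN={a, c, d, f}  OUT={a, f}
  B7:  IN={a, f}  OUT={}

Merge at B0: OUT[B0] = IN[B1] = {a, b, e, f}
Applying B0's transfer function to that OUT value gives IN[B0] (row B0 above).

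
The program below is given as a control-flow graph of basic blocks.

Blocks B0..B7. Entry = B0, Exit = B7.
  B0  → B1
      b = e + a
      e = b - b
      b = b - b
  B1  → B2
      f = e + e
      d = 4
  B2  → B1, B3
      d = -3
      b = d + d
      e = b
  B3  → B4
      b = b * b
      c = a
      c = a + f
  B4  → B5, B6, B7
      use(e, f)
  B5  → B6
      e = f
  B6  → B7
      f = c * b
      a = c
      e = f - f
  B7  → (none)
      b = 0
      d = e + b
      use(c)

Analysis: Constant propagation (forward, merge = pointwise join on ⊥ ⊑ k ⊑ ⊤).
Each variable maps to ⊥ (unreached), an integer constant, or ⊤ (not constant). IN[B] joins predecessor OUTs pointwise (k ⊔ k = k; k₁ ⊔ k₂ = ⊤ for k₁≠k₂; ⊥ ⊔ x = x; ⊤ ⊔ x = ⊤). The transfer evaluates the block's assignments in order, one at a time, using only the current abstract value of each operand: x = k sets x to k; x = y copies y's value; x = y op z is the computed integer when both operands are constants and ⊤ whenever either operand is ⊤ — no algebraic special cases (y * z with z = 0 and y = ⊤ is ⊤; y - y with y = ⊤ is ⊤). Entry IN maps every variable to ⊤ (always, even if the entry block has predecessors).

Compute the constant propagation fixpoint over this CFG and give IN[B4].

Answer: {a: ⊤, b: 36, c: ⊤, d: -3, e: -6, f: ⊤}

Derivation:
Per-block solution:
  B0:  IN=(all ⊤)  OUT=(all ⊤)
  B1:  IN=(all ⊤)  OUT={d:4; rest ⊤}
  B2:  IN={d:4; rest ⊤}  OUT={b:-6, d:-3, e:-6; rest ⊤}
  B3:  IN={b:-6, d:-3, e:-6; rest ⊤}  OUT={b:36, d:-3, e:-6; rest ⊤}
  B4:  IN={b:36, d:-3, e:-6; rest ⊤}  OUT={b:36, d:-3, e:-6; rest ⊤}
  B5:  IN={b:36, d:-3, e:-6; rest ⊤}  OUT={b:36, d:-3; rest ⊤}
  B6:  IN={b:36, d:-3; rest ⊤}  OUT={b:36, d:-3; rest ⊤}
  B7:  IN={b:36, d:-3; rest ⊤}  OUT={b:0; rest ⊤}

Merge at B4: IN[B4] = OUT[B3] = {a: ⊤, b: 36, c: ⊤, d: -3, e: -6, f: ⊤}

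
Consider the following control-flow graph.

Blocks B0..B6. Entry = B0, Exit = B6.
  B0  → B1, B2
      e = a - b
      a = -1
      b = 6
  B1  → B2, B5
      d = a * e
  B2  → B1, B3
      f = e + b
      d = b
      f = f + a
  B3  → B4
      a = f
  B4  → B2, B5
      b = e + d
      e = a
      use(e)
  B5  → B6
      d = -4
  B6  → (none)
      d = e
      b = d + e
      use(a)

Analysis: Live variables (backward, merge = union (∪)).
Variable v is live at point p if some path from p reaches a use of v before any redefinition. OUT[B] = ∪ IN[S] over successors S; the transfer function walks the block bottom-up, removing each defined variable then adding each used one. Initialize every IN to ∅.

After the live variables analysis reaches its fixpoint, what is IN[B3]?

Per-block solution:
  B0:   IN={a, b}   OUT={a, b, e}
  B1:   IN={a, b, e}   OUT={a, b, e}
  B2:   IN={a, b, e}   OUT={a, b, d, e, f}
  B3:   IN={d, e, f}   OUT={a, d, e}
  B4:   IN={a, d, e}   OUT={a, b, e}
  B5:   IN={a, e}   OUT={a, e}
  B6:   IN={a, e}   OUT={}

Merge at B3: OUT[B3] = IN[B4] = {a, d, e}
Applying B3's transfer function to that OUT value gives IN[B3] (row B3 above).

Answer: {d, e, f}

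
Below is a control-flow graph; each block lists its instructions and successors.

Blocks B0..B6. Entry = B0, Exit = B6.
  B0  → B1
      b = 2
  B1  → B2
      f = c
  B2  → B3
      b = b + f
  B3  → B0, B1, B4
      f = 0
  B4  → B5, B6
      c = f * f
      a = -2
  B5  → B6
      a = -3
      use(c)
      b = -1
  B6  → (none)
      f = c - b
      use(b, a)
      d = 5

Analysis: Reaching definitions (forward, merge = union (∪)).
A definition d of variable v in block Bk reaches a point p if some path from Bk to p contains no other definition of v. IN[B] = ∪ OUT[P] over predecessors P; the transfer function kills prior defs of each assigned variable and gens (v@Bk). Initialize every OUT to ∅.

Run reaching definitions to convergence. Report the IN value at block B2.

Answer: {b@B0, b@B2, f@B1}

Working:
Per-block solution:
  B0:   IN={b@B2, f@B3}   OUT={b@B0, f@B3}
  B1:   IN={b@B0, b@B2, f@B3}   OUT={b@B0, b@B2, f@B1}
  B2:   IN={b@B0, b@B2, f@B1}   OUT={b@B2, f@B1}
  B3:   IN={b@B2, f@B1}   OUT={b@B2, f@B3}
  B4:   IN={b@B2, f@B3}   OUT={a@B4, b@B2, c@B4, f@B3}
  B5:   IN={a@B4, b@B2, c@B4, f@B3}   OUT={a@B5, b@B5, c@B4, f@B3}
  B6:   IN={a@B4, a@B5, b@B2, b@B5, c@B4, f@B3}   OUT={a@B4, a@B5, b@B2, b@B5, c@B4, d@B6, f@B6}

Merge at B2: IN[B2] = OUT[B1] = {b@B0, b@B2, f@B1}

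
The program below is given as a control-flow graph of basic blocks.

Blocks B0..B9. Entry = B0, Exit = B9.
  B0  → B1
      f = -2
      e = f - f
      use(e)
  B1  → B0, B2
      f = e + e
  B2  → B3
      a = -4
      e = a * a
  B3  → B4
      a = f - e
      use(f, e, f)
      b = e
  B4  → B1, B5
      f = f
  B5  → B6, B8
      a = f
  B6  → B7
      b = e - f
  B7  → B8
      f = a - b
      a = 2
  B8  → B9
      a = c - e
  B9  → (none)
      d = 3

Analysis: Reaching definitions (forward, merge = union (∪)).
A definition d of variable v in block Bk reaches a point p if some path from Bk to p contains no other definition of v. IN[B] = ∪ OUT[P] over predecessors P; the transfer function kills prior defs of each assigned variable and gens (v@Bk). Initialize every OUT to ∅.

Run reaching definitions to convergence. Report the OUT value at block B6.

Answer: {a@B5, b@B6, e@B2, f@B4}

Derivation:
Per-block solution:
  B0:   IN={a@B3, b@B3, e@B0, e@B2, f@B1}   OUT={a@B3, b@B3, e@B0, f@B0}
  B1:   IN={a@B3, b@B3, e@B0, e@B2, f@B0, f@B4}   OUT={a@B3, b@B3, e@B0, e@B2, f@B1}
  B2:   IN={a@B3, b@B3, e@B0, e@B2, f@B1}   OUT={a@B2, b@B3, e@B2, f@B1}
  B3:   IN={a@B2, b@B3, e@B2, f@B1}   OUT={a@B3, b@B3, e@B2, f@B1}
  B4:   IN={a@B3, b@B3, e@B2, f@B1}   OUT={a@B3, b@B3, e@B2, f@B4}
  B5:   IN={a@B3, b@B3, e@B2, f@B4}   OUT={a@B5, b@B3, e@B2, f@B4}
  B6:   IN={a@B5, b@B3, e@B2, f@B4}   OUT={a@B5, b@B6, e@B2, f@B4}
  B7:   IN={a@B5, b@B6, e@B2, f@B4}   OUT={a@B7, b@B6, e@B2, f@B7}
  B8:   IN={a@B5, a@B7, b@B3, b@B6, e@B2, f@B4, f@B7}   OUT={a@B8, b@B3, b@B6, e@B2, f@B4, f@B7}
  B9:   IN={a@B8, b@B3, b@B6, e@B2, f@B4, f@B7}   OUT={a@B8, b@B3, b@B6, d@B9, e@B2, f@B4, f@B7}

Merge at B6: IN[B6] = OUT[B5] = {a@B5, b@B3, e@B2, f@B4}
Applying B6's transfer function to that IN value gives OUT[B6] (row B6 above).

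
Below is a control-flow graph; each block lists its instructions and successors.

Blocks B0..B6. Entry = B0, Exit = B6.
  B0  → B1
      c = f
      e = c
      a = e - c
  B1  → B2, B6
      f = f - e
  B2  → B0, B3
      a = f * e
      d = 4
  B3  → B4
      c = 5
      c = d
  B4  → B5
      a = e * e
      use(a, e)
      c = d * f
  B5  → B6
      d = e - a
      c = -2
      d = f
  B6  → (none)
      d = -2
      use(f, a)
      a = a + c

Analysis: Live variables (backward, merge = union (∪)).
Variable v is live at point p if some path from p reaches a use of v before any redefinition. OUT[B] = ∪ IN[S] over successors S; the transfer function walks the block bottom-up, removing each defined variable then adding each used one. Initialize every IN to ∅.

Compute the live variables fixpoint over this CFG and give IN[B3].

Per-block solution:
  B0:   IN={f}   OUT={a, c, e, f}
  B1:   IN={a, c, e, f}   OUT={a, c, e, f}
  B2:   IN={e, f}   OUT={d, e, f}
  B3:   IN={d, e, f}   OUT={d, e, f}
  B4:   IN={d, e, f}   OUT={a, e, f}
  B5:   IN={a, e, f}   OUT={a, c, f}
  B6:   IN={a, c, f}   OUT={}

Merge at B3: OUT[B3] = IN[B4] = {d, e, f}
Applying B3's transfer function to that OUT value gives IN[B3] (row B3 above).

Answer: {d, e, f}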